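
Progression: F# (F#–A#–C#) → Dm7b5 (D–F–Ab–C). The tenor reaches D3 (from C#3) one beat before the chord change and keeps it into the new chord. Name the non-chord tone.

D3 is an anticipation.

The harmony at that moment is F# major triad (F#, A#, C#); D3 is not a chord tone.
It is approached by step up from C#3 and then sustained as the same pitch into the next harmony.
Arriving early and becoming a chord tone when the harmony changes — an anticipation.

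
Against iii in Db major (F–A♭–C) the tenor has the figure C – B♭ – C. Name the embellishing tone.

The harmony at that moment is F minor triad (F, A♭, C); B♭ is not a chord tone.
It is approached by step down from C and left by step up to C.
Step away and step back to the same note — a neighbor tone (lower neighbor).

B♭ is a neighbor tone.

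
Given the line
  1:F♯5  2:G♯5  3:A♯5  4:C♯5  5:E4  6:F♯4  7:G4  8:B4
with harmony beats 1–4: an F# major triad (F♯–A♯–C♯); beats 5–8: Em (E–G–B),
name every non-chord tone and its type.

G♯5 (beat 2) — passing tone; F♯4 (beat 6) — passing tone.

The harmony at that moment is F♯ major triad (F♯, A♯, C♯); G♯5 is not a chord tone.
It is approached by step up from F♯5 and left by step up to A♯5.
Step in, step out in the same direction — a passing tone.
The harmony at that moment is E minor triad (E, G, B); F♯4 is not a chord tone.
It is approached by step up from E4 and left by step up to G4.
Step in, step out in the same direction — a passing tone.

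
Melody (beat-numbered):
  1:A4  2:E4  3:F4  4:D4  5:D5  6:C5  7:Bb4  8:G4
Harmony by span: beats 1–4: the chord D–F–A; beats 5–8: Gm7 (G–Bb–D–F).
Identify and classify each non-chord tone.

E4 (beat 2) — appoggiatura; C5 (beat 6) — passing tone.

The harmony at that moment is D minor triad (D, F, A); E4 is not a chord tone.
It is approached by leap down from A4 and left by step up to F4.
Leap in, step out — an appoggiatura.
The harmony at that moment is G minor seventh chord (G, Bb, D, F); C5 is not a chord tone.
It is approached by step down from D5 and left by step down to Bb4.
Step in, step out in the same direction — a passing tone.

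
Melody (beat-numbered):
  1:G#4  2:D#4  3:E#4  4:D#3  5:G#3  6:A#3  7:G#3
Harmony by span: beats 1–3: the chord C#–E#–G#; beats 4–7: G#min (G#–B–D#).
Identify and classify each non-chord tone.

The harmony at that moment is C# major triad (C#, E#, G#); D#4 is not a chord tone.
It is approached by leap down from G#4 and left by step up to E#4.
Leap in, step out — an appoggiatura.
The harmony at that moment is G# minor triad (G#, B, D#); A#3 is not a chord tone.
It is approached by step up from G#3 and left by step down to G#3.
Step away and step back to the same note — a neighbor tone (upper neighbor).

D#4 (beat 2) — appoggiatura; A#3 (beat 6) — neighbor tone.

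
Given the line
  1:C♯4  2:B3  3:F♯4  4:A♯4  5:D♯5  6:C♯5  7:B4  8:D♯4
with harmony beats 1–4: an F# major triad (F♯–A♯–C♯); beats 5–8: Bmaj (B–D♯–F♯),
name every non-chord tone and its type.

B3 (beat 2) — escape tone; C♯5 (beat 6) — passing tone.

The harmony at that moment is F♯ major triad (F♯, A♯, C♯); B3 is not a chord tone.
It is approached by step down from C♯4 and left by leap up to F♯4.
Step in, leap out — an escape tone.
The harmony at that moment is B major triad (B, D♯, F♯); C♯5 is not a chord tone.
It is approached by step down from D♯5 and left by step down to B4.
Step in, step out in the same direction — a passing tone.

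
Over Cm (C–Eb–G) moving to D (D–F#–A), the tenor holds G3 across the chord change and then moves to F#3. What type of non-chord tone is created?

G3 is a suspension.

The harmony at that moment is D major triad (D, F#, A); G3 is not a chord tone.
It is held over (the same pitch as the preceding G3) and left by step down to F#3.
Held over from the previous chord and resolving down by step — a suspension.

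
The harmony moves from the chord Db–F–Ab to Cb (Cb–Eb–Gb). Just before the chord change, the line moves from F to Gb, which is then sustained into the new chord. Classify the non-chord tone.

Gb is an anticipation.

The harmony at that moment is Db major triad (Db, F, Ab); Gb is not a chord tone.
It is approached by step up from F and then sustained as the same pitch into the next harmony.
Arriving early and becoming a chord tone when the harmony changes — an anticipation.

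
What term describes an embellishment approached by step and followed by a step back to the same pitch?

Approach: by step. Departure: by step in the opposite direction, back to the starting pitch.
Stepwise on both sides but reversing to return to the same chord tone — a neighbor tone. (Had it continued onward in the same direction it would be a passing tone instead.)

Neighbor tone.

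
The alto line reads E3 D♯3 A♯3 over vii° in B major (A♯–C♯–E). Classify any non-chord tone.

The harmony at that moment is A♯ diminished triad (A♯, C♯, E); D♯3 is not a chord tone.
It is approached by step down from E3 and left by leap up to A♯3.
Step in, leap out — an escape tone.

D♯3 is an escape tone.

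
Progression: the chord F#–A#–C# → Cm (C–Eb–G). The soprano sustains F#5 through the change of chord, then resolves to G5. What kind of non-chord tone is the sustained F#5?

F#5 is a retardation.

The harmony at that moment is C minor triad (C, Eb, G); F#5 is not a chord tone.
It is held over (the same pitch as the preceding F#5) and left by step up to G5.
Held over from the previous chord and resolving up by step — a retardation.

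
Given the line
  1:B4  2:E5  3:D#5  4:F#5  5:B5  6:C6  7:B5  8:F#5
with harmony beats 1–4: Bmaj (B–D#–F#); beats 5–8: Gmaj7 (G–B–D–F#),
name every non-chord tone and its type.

The harmony at that moment is B major triad (B, D#, F#); E5 is not a chord tone.
It is approached by leap up from B4 and left by step down to D#5.
Leap in, step out — an appoggiatura.
The harmony at that moment is G major seventh chord (G, B, D, F#); C6 is not a chord tone.
It is approached by step up from B5 and left by step down to B5.
Step away and step back to the same note — a neighbor tone (upper neighbor).

E5 (beat 2) — appoggiatura; C6 (beat 6) — neighbor tone.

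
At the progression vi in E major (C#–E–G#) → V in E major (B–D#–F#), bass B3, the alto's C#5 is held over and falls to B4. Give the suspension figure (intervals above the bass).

9–8 suspension.

At the second chord the bass is B3. The suspended C#5 lies a ninth above the bass; after resolving down by step to B4, the interval above the bass becomes an octave.
Suspension figures are named by those two intervals: 9–8.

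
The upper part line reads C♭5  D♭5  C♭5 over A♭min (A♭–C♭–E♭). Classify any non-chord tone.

The harmony at that moment is A♭ minor triad (A♭, C♭, E♭); D♭5 is not a chord tone.
It is approached by step up from C♭5 and left by step down to C♭5.
Step away and step back to the same note — a neighbor tone (upper neighbor).

D♭5 is a neighbor tone.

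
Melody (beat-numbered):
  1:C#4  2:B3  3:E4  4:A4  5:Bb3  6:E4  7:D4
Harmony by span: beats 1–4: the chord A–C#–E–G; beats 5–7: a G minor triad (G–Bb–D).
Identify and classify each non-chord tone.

B3 (beat 2) — escape tone; E4 (beat 6) — appoggiatura.

The harmony at that moment is A dominant seventh chord (A, C#, E, G); B3 is not a chord tone.
It is approached by step down from C#4 and left by leap up to E4.
Step in, leap out — an escape tone.
The harmony at that moment is G minor triad (G, Bb, D); E4 is not a chord tone.
It is approached by leap up from Bb3 and left by step down to D4.
Leap in, step out — an appoggiatura.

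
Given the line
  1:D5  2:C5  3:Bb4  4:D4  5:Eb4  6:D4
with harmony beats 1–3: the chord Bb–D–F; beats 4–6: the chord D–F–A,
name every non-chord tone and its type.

The harmony at that moment is Bb major triad (Bb, D, F); C5 is not a chord tone.
It is approached by step down from D5 and left by step down to Bb4.
Step in, step out in the same direction — a passing tone.
The harmony at that moment is D minor triad (D, F, A); Eb4 is not a chord tone.
It is approached by step up from D4 and left by step down to D4.
Step away and step back to the same note — a neighbor tone (upper neighbor).

C5 (beat 2) — passing tone; Eb4 (beat 5) — neighbor tone.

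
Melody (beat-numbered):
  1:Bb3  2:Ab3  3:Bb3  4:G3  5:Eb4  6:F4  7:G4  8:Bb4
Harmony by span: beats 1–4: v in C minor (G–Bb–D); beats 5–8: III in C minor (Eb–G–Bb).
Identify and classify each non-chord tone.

Ab3 (beat 2) — neighbor tone; F4 (beat 6) — passing tone.

The harmony at that moment is G minor triad (G, Bb, D); Ab3 is not a chord tone.
It is approached by step down from Bb3 and left by step up to Bb3.
Step away and step back to the same note — a neighbor tone (lower neighbor).
The harmony at that moment is Eb major triad (Eb, G, Bb); F4 is not a chord tone.
It is approached by step up from Eb4 and left by step up to G4.
Step in, step out in the same direction — a passing tone.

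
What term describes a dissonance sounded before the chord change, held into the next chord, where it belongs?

Approach: ahead of the chord change (typically by step), so it is dissonant against the current harmony. Departure: none — the same pitch is restated or held and is a chord tone of the new harmony.
Dissonant first, consonant once the harmony catches up: the note simply arrives early — an anticipation. (The reverse timing, consonant first and dissonant after the change, would be a suspension or retardation.)

Anticipation.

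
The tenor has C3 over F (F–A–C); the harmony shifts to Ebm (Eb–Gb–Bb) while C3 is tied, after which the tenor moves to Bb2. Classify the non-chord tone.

The harmony at that moment is Eb minor triad (Eb, Gb, Bb); C3 is not a chord tone.
It is held over (the same pitch as the preceding C3) and left by step down to Bb2.
Held over from the previous chord and resolving down by step — a suspension.

C3 is a suspension.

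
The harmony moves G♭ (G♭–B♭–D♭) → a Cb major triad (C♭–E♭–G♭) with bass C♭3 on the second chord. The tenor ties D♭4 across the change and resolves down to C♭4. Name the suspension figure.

9–8 suspension.

At the second chord the bass is C♭3. The suspended D♭4 lies a ninth above the bass; after resolving down by step to C♭4, the interval above the bass becomes an octave.
Suspension figures are named by those two intervals: 9–8.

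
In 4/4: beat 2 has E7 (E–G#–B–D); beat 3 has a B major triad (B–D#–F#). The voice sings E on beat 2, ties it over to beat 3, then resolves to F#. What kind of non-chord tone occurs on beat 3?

The harmony at that moment is B major triad (B, D#, F#); E is not a chord tone.
It is held over (the same pitch as the preceding E) and left by step up to F#.
Held over from the previous chord and resolving up by step — a retardation.

Retardation.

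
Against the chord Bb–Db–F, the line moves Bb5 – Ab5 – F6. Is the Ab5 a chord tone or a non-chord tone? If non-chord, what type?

Non-chord tone — an escape tone.

The harmony at that moment is Bb minor triad (Bb, Db, F); Ab5 is not a chord tone.
It is approached by step down from Bb5 and left by leap up to F6.
Step in, leap out — an escape tone.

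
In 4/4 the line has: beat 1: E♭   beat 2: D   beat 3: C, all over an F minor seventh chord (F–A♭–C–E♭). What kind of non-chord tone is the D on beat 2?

The harmony at that moment is F minor seventh chord (F, A♭, C, E♭); D is not a chord tone.
It is approached by step down from E♭ and left by step down to C.
Step in, step out in the same direction — a passing tone.

Passing tone.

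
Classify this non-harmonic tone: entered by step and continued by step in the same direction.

Approach: by step. Departure: by step, continuing in the same direction.
Stepwise on both sides with no change of direction means the note fills in the space between two different chord tones — a passing tone. (Had it turned back to its starting note it would be a neighbor tone instead.)

Passing tone.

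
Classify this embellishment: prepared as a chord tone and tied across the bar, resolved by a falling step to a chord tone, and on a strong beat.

Approach: by preparation — the pitch is first a chord tone, then held (tied or repeated) while the harmony changes under it. Departure: down by step. Metric position: strong.
A prepared dissonance that resolves downward by step — a suspension. (The same figure resolving upward would be a retardation.)

Suspension.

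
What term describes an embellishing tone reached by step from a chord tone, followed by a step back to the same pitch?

Neighbor tone.

Approach: by step. Departure: by step in the opposite direction, back to the starting pitch.
Stepwise on both sides but reversing to return to the same chord tone — a neighbor tone. (Had it continued onward in the same direction it would be a passing tone instead.)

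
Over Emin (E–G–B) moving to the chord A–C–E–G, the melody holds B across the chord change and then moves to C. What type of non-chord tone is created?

B is a retardation.

The harmony at that moment is A minor seventh chord (A, C, E, G); B is not a chord tone.
It is held over (the same pitch as the preceding B) and left by step up to C.
Held over from the previous chord and resolving up by step — a retardation.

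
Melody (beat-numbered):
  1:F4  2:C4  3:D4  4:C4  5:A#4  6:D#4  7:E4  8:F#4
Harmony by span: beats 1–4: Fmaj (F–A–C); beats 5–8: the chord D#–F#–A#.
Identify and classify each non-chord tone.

D4 (beat 3) — neighbor tone; E4 (beat 7) — passing tone.

The harmony at that moment is F major triad (F, A, C); D4 is not a chord tone.
It is approached by step up from C4 and left by step down to C4.
Step away and step back to the same note — a neighbor tone (upper neighbor).
The harmony at that moment is D# minor triad (D#, F#, A#); E4 is not a chord tone.
It is approached by step up from D#4 and left by step up to F#4.
Step in, step out in the same direction — a passing tone.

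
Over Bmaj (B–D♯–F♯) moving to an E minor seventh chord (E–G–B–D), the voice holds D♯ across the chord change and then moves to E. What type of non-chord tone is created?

The harmony at that moment is E minor seventh chord (E, G, B, D); D♯ is not a chord tone.
It is held over (the same pitch as the preceding D♯) and left by step up to E.
Held over from the previous chord and resolving up by step — a retardation.

D♯ is a retardation.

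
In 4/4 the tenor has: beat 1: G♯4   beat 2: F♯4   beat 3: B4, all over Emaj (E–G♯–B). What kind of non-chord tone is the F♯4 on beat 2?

The harmony at that moment is E major triad (E, G♯, B); F♯4 is not a chord tone.
It is approached by step down from G♯4 and left by leap up to B4.
Step in, leap out, on a weak beat — an escape tone.

Escape tone.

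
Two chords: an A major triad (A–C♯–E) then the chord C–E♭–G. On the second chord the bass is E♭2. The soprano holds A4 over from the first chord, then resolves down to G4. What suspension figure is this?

4–3 suspension.

At the second chord the bass is E♭2. The suspended A4 lies a fourth above the bass; after resolving down by step to G4, the interval above the bass becomes a third.
Suspension figures are named by those two intervals: 4–3.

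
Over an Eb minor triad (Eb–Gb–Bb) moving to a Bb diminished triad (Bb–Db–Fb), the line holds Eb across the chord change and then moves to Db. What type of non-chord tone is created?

Eb is a suspension.

The harmony at that moment is Bb diminished triad (Bb, Db, Fb); Eb is not a chord tone.
It is held over (the same pitch as the preceding Eb) and left by step down to Db.
Held over from the previous chord and resolving down by step — a suspension.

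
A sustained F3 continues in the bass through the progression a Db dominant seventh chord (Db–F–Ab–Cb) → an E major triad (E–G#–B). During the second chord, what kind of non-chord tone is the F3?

The harmony at that moment is E major triad (E, G#, B); F3 is not a chord tone.
It is held over (the same pitch as the preceding F3) and then sustained as the same pitch into the next harmony.
Sustained through a change of harmony — a pedal tone.

Pedal tone (pedal point).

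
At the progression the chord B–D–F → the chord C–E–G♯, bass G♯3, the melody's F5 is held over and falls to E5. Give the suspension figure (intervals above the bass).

At the second chord the bass is G♯3. The suspended F5 lies a seventh above the bass; after resolving down by step to E5, the interval above the bass becomes a sixth.
Suspension figures are named by those two intervals: 7–6.

7–6 suspension.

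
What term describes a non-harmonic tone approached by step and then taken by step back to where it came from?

Approach: by step. Departure: by step in the opposite direction, back to the starting pitch.
Stepwise on both sides but reversing to return to the same chord tone — a neighbor tone. (Had it continued onward in the same direction it would be a passing tone instead.)

Neighbor tone.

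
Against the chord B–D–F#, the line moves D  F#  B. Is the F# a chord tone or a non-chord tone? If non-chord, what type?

Chord tone (the fifth of B minor triad).

B minor triad contains B, D, F#; F# is the fifth, so it is a chord tone.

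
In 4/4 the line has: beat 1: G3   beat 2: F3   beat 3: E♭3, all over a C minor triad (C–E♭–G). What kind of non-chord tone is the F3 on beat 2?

The harmony at that moment is C minor triad (C, E♭, G); F3 is not a chord tone.
It is approached by step down from G3 and left by step down to E♭3.
Step in, step out in the same direction — a passing tone.

Passing tone.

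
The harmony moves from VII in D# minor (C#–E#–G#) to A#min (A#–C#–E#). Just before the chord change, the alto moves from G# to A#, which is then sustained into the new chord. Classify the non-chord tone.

A# is an anticipation.

The harmony at that moment is C# major triad (C#, E#, G#); A# is not a chord tone.
It is approached by step up from G# and then sustained as the same pitch into the next harmony.
Arriving early and becoming a chord tone when the harmony changes — an anticipation.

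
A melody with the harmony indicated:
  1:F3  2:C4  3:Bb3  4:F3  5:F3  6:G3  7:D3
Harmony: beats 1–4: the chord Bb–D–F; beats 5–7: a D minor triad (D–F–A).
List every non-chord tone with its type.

C4 (beat 2) — appoggiatura; G3 (beat 6) — escape tone.

The harmony at that moment is Bb major triad (Bb, D, F); C4 is not a chord tone.
It is approached by leap up from F3 and left by step down to Bb3.
Leap in, step out — an appoggiatura.
The harmony at that moment is D minor triad (D, F, A); G3 is not a chord tone.
It is approached by step up from F3 and left by leap down to D3.
Step in, leap out — an escape tone.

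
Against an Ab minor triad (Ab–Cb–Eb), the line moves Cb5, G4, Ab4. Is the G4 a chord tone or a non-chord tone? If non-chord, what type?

Non-chord tone — an appoggiatura.

The harmony at that moment is Ab minor triad (Ab, Cb, Eb); G4 is not a chord tone.
It is approached by leap down from Cb5 and left by step up to Ab4.
Leap in, step out — an appoggiatura.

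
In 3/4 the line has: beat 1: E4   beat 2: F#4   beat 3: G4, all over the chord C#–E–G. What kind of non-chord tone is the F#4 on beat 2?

The harmony at that moment is C# diminished triad (C#, E, G); F#4 is not a chord tone.
It is approached by step up from E4 and left by step up to G4.
Step in, step out in the same direction — a passing tone.

Passing tone.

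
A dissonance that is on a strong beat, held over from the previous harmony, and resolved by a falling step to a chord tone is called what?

Approach: by preparation — the pitch is first a chord tone, then held (tied or repeated) while the harmony changes under it. Departure: down by step. Metric position: strong.
A prepared dissonance that resolves downward by step — a suspension. (The same figure resolving upward would be a retardation.)

Suspension.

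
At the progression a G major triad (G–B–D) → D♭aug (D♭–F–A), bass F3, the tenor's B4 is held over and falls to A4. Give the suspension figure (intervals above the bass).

At the second chord the bass is F3. The suspended B4 lies a fourth above the bass; after resolving down by step to A4, the interval above the bass becomes a third.
Suspension figures are named by those two intervals: 4–3.

4–3 suspension.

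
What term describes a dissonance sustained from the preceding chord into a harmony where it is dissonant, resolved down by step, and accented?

Suspension.

Approach: by preparation — the pitch is first a chord tone, then held (tied or repeated) while the harmony changes under it. Departure: down by step. Metric position: strong.
A prepared dissonance that resolves downward by step — a suspension. (The same figure resolving upward would be a retardation.)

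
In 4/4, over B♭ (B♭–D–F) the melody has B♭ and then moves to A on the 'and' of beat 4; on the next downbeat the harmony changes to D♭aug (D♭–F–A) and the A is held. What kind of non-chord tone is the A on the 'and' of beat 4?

Anticipation.

The harmony at that moment is B♭ major triad (B♭, D, F); A is not a chord tone.
It is approached by step down from B♭ and then sustained as the same pitch into the next harmony.
Arriving early and becoming a chord tone when the harmony changes — an anticipation.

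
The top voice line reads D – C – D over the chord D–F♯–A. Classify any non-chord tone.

C is a neighbor tone.

The harmony at that moment is D major triad (D, F♯, A); C is not a chord tone.
It is approached by step down from D and left by step up to D.
Step away and step back to the same note — a neighbor tone (lower neighbor).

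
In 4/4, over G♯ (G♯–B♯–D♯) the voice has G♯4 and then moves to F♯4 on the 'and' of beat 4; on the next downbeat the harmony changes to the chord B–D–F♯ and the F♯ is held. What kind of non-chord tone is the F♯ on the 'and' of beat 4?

The harmony at that moment is G♯ major triad (G♯, B♯, D♯); F♯4 is not a chord tone.
It is approached by step down from G♯4 and then sustained as the same pitch into the next harmony.
Arriving early and becoming a chord tone when the harmony changes — an anticipation.

Anticipation.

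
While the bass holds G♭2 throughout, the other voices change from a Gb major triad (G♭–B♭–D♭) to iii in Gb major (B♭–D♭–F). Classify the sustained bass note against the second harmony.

The harmony at that moment is B♭ minor triad (B♭, D♭, F); G♭2 is not a chord tone.
It is held over (the same pitch as the preceding G♭2) and then sustained as the same pitch into the next harmony.
Sustained through a change of harmony — a pedal tone.

Pedal tone (pedal point).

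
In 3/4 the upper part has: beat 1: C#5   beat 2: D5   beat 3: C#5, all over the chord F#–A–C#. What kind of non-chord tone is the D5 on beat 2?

The harmony at that moment is F# minor triad (F#, A, C#); D5 is not a chord tone.
It is approached by step up from C#5 and left by step down to C#5.
Step away and step back to the same note — a neighbor tone (upper neighbor).

Upper neighbor tone.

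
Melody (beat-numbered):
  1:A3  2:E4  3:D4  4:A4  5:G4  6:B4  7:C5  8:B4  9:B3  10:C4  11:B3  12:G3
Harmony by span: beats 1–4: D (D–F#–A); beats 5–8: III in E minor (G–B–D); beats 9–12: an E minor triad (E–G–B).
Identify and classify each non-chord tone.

The harmony at that moment is D major triad (D, F#, A); E4 is not a chord tone.
It is approached by leap up from A3 and left by step down to D4.
Leap in, step out — an appoggiatura.
The harmony at that moment is G major triad (G, B, D); C5 is not a chord tone.
It is approached by step up from B4 and left by step down to B4.
Step away and step back to the same note — a neighbor tone (upper neighbor).
The harmony at that moment is E minor triad (E, G, B); C4 is not a chord tone.
It is approached by step up from B3 and left by step down to B3.
Step away and step back to the same note — a neighbor tone (upper neighbor).

E4 (beat 2) — appoggiatura; C5 (beat 7) — neighbor tone; C4 (beat 10) — neighbor tone.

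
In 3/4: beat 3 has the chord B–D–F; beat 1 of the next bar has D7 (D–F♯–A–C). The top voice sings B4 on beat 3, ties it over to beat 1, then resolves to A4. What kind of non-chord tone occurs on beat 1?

The harmony at that moment is D dominant seventh chord (D, F♯, A, C); B4 is not a chord tone.
It is held over (the same pitch as the preceding B4) and left by step down to A4.
Held over from the previous chord and resolving down by step — a suspension.

Suspension.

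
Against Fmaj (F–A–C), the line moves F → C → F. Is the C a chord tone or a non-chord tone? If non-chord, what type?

F major triad contains F, A, C; C is the fifth, so it is a chord tone.

Chord tone (the fifth of F major triad).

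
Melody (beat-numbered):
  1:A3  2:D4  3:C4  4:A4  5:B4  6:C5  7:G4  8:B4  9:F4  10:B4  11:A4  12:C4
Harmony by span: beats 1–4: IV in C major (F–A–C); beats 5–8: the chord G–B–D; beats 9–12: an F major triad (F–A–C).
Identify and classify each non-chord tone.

The harmony at that moment is F major triad (F, A, C); D4 is not a chord tone.
It is approached by leap up from A3 and left by step down to C4.
Leap in, step out — an appoggiatura.
The harmony at that moment is G major triad (G, B, D); C5 is not a chord tone.
It is approached by step up from B4 and left by leap down to G4.
Step in, leap out — an escape tone.
The harmony at that moment is F major triad (F, A, C); B4 is not a chord tone.
It is approached by leap up from F4 and left by step down to A4.
Leap in, step out — an appoggiatura.

D4 (beat 2) — appoggiatura; C5 (beat 6) — escape tone; B4 (beat 10) — appoggiatura.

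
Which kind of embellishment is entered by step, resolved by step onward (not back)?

Approach: by step. Departure: by step, continuing in the same direction.
Stepwise on both sides with no change of direction means the note fills in the space between two different chord tones — a passing tone. (Had it turned back to its starting note it would be a neighbor tone instead.)

Passing tone.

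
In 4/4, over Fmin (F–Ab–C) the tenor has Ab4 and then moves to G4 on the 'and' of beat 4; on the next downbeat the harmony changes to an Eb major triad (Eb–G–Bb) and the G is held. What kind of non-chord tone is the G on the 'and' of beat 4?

Anticipation.

The harmony at that moment is F minor triad (F, Ab, C); G4 is not a chord tone.
It is approached by step down from Ab4 and then sustained as the same pitch into the next harmony.
Arriving early and becoming a chord tone when the harmony changes — an anticipation.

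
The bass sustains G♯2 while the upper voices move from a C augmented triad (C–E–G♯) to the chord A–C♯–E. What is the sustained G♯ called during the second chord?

Pedal tone (pedal point).

The harmony at that moment is A major triad (A, C♯, E); G♯2 is not a chord tone.
It is held over (the same pitch as the preceding G♯2) and then sustained as the same pitch into the next harmony.
Sustained through a change of harmony — a pedal tone.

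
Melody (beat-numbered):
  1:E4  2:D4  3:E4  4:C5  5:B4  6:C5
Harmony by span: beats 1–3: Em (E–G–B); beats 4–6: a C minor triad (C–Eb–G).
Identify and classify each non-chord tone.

The harmony at that moment is E minor triad (E, G, B); D4 is not a chord tone.
It is approached by step down from E4 and left by step up to E4.
Step away and step back to the same note — a neighbor tone (lower neighbor).
The harmony at that moment is C minor triad (C, Eb, G); B4 is not a chord tone.
It is approached by step down from C5 and left by step up to C5.
Step away and step back to the same note — a neighbor tone (lower neighbor).

D4 (beat 2) — neighbor tone; B4 (beat 5) — neighbor tone.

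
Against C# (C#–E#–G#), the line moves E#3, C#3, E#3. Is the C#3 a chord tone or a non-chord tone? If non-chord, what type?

Chord tone (the root of C# major triad).

C# major triad contains C#, E#, G#; C# is the root, so it is a chord tone.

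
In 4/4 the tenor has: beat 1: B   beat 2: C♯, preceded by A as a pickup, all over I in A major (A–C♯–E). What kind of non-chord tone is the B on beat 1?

Passing tone.

The harmony at that moment is A major triad (A, C♯, E); B is not a chord tone.
It is approached by step up from A and left by step up to C♯.
Step in, step out in the same direction — a passing tone.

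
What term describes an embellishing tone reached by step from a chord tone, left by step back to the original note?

Approach: by step. Departure: by step in the opposite direction, back to the starting pitch.
Stepwise on both sides but reversing to return to the same chord tone — a neighbor tone. (Had it continued onward in the same direction it would be a passing tone instead.)

Neighbor tone.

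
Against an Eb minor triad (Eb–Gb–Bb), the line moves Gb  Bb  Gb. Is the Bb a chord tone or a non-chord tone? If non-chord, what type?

Chord tone (the fifth of Eb minor triad).

Eb minor triad contains Eb, Gb, Bb; Bb is the fifth, so it is a chord tone.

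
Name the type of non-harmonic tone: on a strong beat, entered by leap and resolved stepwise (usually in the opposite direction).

Approach: by leap. Departure: by step. Metric position: strong.
Leap in, step out, in a metrically strong position — an appoggiatura. (It is the mirror image of the escape tone, which steps in and leaps out from a weak position.)

Appoggiatura.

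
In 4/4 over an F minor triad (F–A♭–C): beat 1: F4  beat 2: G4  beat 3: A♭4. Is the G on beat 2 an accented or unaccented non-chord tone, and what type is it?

The harmony at that moment is F minor triad (F, A♭, C); G4 is not a chord tone.
It is approached by step up from F4 and left by step up to A♭4.
Step in, step out in the same direction — a passing tone.
It falls on a weak beat, so it is unaccented.

Unaccented passing tone.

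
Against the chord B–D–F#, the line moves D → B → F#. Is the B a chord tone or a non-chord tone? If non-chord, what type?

Chord tone (the root of B minor triad).

B minor triad contains B, D, F#; B is the root, so it is a chord tone.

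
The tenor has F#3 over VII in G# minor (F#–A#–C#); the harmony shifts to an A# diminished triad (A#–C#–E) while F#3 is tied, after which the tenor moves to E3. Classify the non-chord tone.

The harmony at that moment is A# diminished triad (A#, C#, E); F#3 is not a chord tone.
It is held over (the same pitch as the preceding F#3) and left by step down to E3.
Held over from the previous chord and resolving down by step — a suspension.

F#3 is a suspension.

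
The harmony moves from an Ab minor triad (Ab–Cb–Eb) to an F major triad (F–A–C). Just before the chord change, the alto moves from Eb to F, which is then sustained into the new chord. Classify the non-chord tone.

The harmony at that moment is Ab minor triad (Ab, Cb, Eb); F is not a chord tone.
It is approached by step up from Eb and then sustained as the same pitch into the next harmony.
Arriving early and becoming a chord tone when the harmony changes — an anticipation.

F is an anticipation.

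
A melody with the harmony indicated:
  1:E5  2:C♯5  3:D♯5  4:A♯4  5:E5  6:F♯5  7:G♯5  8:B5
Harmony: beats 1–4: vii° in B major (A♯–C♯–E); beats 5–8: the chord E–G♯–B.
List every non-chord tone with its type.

The harmony at that moment is A♯ diminished triad (A♯, C♯, E); D♯5 is not a chord tone.
It is approached by step up from C♯5 and left by leap down to A♯4.
Step in, leap out — an escape tone.
The harmony at that moment is E major triad (E, G♯, B); F♯5 is not a chord tone.
It is approached by step up from E5 and left by step up to G♯5.
Step in, step out in the same direction — a passing tone.

D♯5 (beat 3) — escape tone; F♯5 (beat 6) — passing tone.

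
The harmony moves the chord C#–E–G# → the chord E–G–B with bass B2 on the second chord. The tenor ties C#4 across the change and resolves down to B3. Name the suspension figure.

9–8 suspension.

At the second chord the bass is B2. The suspended C#4 lies a ninth above the bass; after resolving down by step to B3, the interval above the bass becomes an octave.
Suspension figures are named by those two intervals: 9–8.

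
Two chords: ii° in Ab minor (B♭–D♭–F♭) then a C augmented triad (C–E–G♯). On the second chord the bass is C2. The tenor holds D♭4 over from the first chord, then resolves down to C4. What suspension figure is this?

9–8 suspension.

At the second chord the bass is C2. The suspended D♭4 lies a ninth above the bass; after resolving down by step to C4, the interval above the bass becomes an octave.
Suspension figures are named by those two intervals: 9–8.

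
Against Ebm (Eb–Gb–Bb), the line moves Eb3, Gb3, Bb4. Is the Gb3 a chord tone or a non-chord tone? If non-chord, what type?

Chord tone (the third of Eb minor triad).

Eb minor triad contains Eb, Gb, Bb; Gb is the third, so it is a chord tone.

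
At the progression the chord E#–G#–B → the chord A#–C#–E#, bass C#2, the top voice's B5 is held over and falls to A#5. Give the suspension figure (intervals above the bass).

At the second chord the bass is C#2. The suspended B5 lies a seventh above the bass; after resolving down by step to A#5, the interval above the bass becomes a sixth.
Suspension figures are named by those two intervals: 7–6.

7–6 suspension.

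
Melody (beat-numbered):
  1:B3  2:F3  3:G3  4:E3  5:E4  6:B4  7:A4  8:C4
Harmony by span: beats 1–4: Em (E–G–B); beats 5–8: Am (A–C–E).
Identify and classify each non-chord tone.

F3 (beat 2) — appoggiatura; B4 (beat 6) — appoggiatura.

The harmony at that moment is E minor triad (E, G, B); F3 is not a chord tone.
It is approached by leap down from B3 and left by step up to G3.
Leap in, step out — an appoggiatura.
The harmony at that moment is A minor triad (A, C, E); B4 is not a chord tone.
It is approached by leap up from E4 and left by step down to A4.
Leap in, step out — an appoggiatura.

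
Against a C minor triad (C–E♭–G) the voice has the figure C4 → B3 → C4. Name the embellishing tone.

The harmony at that moment is C minor triad (C, E♭, G); B3 is not a chord tone.
It is approached by step down from C4 and left by step up to C4.
Step away and step back to the same note — a neighbor tone (lower neighbor).

B3 is a neighbor tone.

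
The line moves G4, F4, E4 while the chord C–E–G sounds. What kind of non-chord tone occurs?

The harmony at that moment is C major triad (C, E, G); F4 is not a chord tone.
It is approached by step down from G4 and left by step down to E4.
Step in, step out in the same direction — a passing tone.

F4 is a passing tone.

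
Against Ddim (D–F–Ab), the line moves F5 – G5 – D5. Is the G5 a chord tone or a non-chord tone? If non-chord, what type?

Non-chord tone — an escape tone.

The harmony at that moment is D diminished triad (D, F, Ab); G5 is not a chord tone.
It is approached by step up from F5 and left by leap down to D5.
Step in, leap out — an escape tone.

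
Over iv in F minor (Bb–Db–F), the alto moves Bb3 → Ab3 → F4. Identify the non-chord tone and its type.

Ab3 is an escape tone.

The harmony at that moment is Bb minor triad (Bb, Db, F); Ab3 is not a chord tone.
It is approached by step down from Bb3 and left by leap up to F4.
Step in, leap out — an escape tone.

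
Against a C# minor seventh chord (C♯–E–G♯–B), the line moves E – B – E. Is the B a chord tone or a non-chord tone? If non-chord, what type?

Chord tone (the seventh of C# minor seventh chord).

C# minor seventh chord contains C♯, E, G♯, B; B is the seventh, so it is a chord tone.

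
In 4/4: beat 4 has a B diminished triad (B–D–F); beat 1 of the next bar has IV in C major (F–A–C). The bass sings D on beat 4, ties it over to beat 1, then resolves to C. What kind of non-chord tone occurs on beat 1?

Suspension.

The harmony at that moment is F major triad (F, A, C); D is not a chord tone.
It is held over (the same pitch as the preceding D) and left by step down to C.
Held over from the previous chord and resolving down by step — a suspension.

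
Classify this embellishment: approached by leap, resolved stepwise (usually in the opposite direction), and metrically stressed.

Approach: by leap. Departure: by step. Metric position: strong.
Leap in, step out, in a metrically strong position — an appoggiatura. (It is the mirror image of the escape tone, which steps in and leaps out from a weak position.)

Appoggiatura.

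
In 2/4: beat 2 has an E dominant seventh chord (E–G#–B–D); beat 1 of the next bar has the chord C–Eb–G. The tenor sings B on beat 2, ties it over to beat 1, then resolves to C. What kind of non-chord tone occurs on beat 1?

Retardation.

The harmony at that moment is C minor triad (C, Eb, G); B is not a chord tone.
It is held over (the same pitch as the preceding B) and left by step up to C.
Held over from the previous chord and resolving up by step — a retardation.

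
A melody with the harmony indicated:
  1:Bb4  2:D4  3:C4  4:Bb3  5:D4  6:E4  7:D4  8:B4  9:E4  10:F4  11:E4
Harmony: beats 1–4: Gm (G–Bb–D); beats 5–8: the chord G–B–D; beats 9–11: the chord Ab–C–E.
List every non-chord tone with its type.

C4 (beat 3) — passing tone; E4 (beat 6) — neighbor tone; F4 (beat 10) — neighbor tone.

The harmony at that moment is G minor triad (G, Bb, D); C4 is not a chord tone.
It is approached by step down from D4 and left by step down to Bb3.
Step in, step out in the same direction — a passing tone.
The harmony at that moment is G major triad (G, B, D); E4 is not a chord tone.
It is approached by step up from D4 and left by step down to D4.
Step away and step back to the same note — a neighbor tone (upper neighbor).
The harmony at that moment is Ab augmented triad (Ab, C, E); F4 is not a chord tone.
It is approached by step up from E4 and left by step down to E4.
Step away and step back to the same note — a neighbor tone (upper neighbor).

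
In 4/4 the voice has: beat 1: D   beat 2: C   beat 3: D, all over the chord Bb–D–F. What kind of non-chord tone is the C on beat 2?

Lower neighbor tone.

The harmony at that moment is Bb major triad (Bb, D, F); C is not a chord tone.
It is approached by step down from D and left by step up to D.
Step away and step back to the same note — a neighbor tone (lower neighbor).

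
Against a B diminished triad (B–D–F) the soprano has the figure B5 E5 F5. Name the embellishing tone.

E5 is an appoggiatura.

The harmony at that moment is B diminished triad (B, D, F); E5 is not a chord tone.
It is approached by leap down from B5 and left by step up to F5.
Leap in, step out — an appoggiatura.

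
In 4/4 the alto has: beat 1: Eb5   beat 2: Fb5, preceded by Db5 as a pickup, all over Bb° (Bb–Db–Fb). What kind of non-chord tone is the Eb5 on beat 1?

Passing tone.

The harmony at that moment is Bb diminished triad (Bb, Db, Fb); Eb5 is not a chord tone.
It is approached by step up from Db5 and left by step up to Fb5.
Step in, step out in the same direction — a passing tone.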